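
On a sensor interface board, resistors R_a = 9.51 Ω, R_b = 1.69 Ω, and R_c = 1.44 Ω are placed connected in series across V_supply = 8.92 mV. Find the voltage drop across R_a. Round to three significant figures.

V ≈ 6.71 mV

Series total: ΣR = 9.51 + 1.69 + 1.44 = 12.64 Ω.
V = V_supply · R/ΣR = 8.92 × 0.7524 = 6.711 mV.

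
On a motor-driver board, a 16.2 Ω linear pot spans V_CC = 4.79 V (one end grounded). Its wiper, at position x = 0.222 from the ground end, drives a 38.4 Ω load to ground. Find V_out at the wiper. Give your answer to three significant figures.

The pot divides into 12.60 Ω above the wiper and 3.596 Ω below.
(x·R_p) ‖ R_L = 3.288 Ω.
Then V_out = V_CC · 3.288/(12.60 + 3.288) = 0.9912 V.

V_out ≈ 0.991 V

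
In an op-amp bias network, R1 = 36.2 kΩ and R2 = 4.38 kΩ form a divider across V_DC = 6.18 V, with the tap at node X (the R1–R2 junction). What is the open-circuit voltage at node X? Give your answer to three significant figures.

V_th ≈ 0.667 V

With X open, the divider is unloaded: V_th = 6.18 × 4.38/40.58 = 0.6670 V.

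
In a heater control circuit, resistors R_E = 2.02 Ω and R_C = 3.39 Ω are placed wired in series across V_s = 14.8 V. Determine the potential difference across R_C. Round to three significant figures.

Total series resistance ΣR = 2.02 + 3.39 = 5.410 Ω.
By the voltage-divider rule, V = 14.8 × 3.390/5.410 = 9.274 V.

V ≈ 9.27 V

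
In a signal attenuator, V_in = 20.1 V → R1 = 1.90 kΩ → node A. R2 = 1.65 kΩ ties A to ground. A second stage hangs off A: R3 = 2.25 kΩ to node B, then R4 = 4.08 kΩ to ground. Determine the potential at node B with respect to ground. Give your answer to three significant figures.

Node A sees R2 in parallel with the series input of stage 2, R3 + R4 = 6.330 kΩ.
Effective lower resistance at A: R2 ‖ 6.330 = 1.309 kΩ.
V_A = 20.1 × 1.309/(1.90 + 1.309) = 8.198 V.
Stage 2 is unloaded, so V_B = V_A · R4/(R3+R4) = 8.198 × 4.08/6.330 = 5.284 V.

V_B ≈ 5.28 V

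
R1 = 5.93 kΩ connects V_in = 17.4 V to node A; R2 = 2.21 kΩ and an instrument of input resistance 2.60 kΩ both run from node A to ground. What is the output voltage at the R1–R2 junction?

V_out ≈ 2.92 V

The load sits in parallel with R2, giving an effective lower resistance R2' = R2·R_L/(R2+R_L) = 1.195 kΩ.
Voltage divider with the loaded lower leg: V_out = 17.4 × 1.195/(5.93 + 1.195) = 17.4 × 0.1677 = 2.917 V.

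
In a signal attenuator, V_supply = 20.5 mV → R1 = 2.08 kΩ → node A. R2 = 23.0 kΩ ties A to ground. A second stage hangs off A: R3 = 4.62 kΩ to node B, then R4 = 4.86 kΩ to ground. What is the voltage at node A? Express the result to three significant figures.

V_A ≈ 15.7 mV

Looking into the second stage from A: R3 + R4 = 9.480 kΩ appears in parallel with R2.
R2 ‖ (R3+R4) = 6.713 kΩ.
V_A = 20.5 × 6.713/(2.08 + 6.713) = 15.65 mV.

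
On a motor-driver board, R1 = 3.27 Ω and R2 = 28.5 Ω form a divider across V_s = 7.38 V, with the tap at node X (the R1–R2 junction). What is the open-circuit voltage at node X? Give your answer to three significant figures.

Open-circuit (no load on X): V_th = V_s · R2/(R1 + R2) = 7.38 × 28.5/(3.270 + 28.5) = 6.620 V.

V_th ≈ 6.62 V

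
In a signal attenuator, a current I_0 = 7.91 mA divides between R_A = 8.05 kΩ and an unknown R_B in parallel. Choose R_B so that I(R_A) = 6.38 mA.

R_B ≈ 33.6 kΩ

In a two-way split, I_A/I_0 = R_B/(R_A + R_B).
6.38/7.91 = R_B/(R_A + R_B) → R_B = R_A · (0.8066)/(1 − 0.8066) = 8.05 × 4.170 = 33.57 kΩ.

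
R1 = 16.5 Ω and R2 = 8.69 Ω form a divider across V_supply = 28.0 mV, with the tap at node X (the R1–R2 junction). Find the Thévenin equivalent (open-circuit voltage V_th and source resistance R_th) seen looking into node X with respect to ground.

V_th ≈ 9.66 mV, R_th ≈ 5.69 Ω

Open-circuit (no load on X): V_th = V_supply · R2/(R1 + R2) = 28.0 × 8.69/(16.50 + 8.69) = 9.659 mV.
Looking into X with the source shorted: R_th = R1·R2/(R1+R2) = 16.50 × 8.69/25.19 = 5.692 Ω.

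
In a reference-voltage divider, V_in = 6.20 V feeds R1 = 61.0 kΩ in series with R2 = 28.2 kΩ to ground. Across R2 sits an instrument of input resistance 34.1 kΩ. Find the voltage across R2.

First combine the lower leg with the load: R2 ‖ R_L = 15.44 kΩ.
Then V_out = V_in · R2'/(R1 + R2') = 6.20 × 15.44/76.44 = 1.252 V.

V_out ≈ 1.25 V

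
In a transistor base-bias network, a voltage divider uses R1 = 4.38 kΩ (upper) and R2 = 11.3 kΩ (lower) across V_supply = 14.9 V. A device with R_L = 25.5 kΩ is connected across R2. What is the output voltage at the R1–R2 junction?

V_out ≈ 9.56 V

R2 ‖ R_L = (11.3 × 25.5)/(11.3 + 25.5) = 7.830 kΩ.
Now apply the divider: V_out = 14.9 × 0.6413 = 9.555 V.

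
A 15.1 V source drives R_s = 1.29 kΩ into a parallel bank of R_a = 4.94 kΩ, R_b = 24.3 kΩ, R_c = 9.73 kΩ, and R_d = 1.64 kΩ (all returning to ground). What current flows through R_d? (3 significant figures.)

I ≈ 4.12 mA

Combine the parallel branches: R_p = (1/4.94 + 1/24.3 + 1/9.73 + 1/1.64)⁻¹ = 1.046 kΩ.
V_A = 15.1 × 1.046/2.336 = 6.761 V.
Branch current I = V_A/R_d = 6.761/1.64 = 4.123 mA.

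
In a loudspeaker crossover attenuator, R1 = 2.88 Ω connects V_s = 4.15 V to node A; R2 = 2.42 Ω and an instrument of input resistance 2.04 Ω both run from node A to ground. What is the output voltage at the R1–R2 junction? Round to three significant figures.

V_out ≈ 1.15 V

The load sits in parallel with R2, giving an effective lower resistance R2' = R2·R_L/(R2+R_L) = 1.107 Ω.
Then V_out = V_s · R2'/(R1 + R2') = 4.15 × 1.107/3.987 = 1.152 V.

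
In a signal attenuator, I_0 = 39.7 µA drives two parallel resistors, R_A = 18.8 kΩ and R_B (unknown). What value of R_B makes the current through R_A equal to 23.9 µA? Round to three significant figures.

R_B ≈ 28.4 kΩ

The fraction through R_A equals R_B/(R_A+R_B).
With f = 0.6020, R_B = R_A · f/(1−f) = 18.8 × 1.513 = 28.44 kΩ.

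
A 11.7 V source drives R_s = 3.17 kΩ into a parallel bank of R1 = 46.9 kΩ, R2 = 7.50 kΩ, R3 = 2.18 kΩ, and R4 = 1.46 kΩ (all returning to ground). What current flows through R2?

I ≈ 0.305 mA

Equivalent of the parallel group: R_p = 0.7702 kΩ.
Node voltage V_A = V_s · R_p/(R_s + R_p) = 11.7 × 0.1955 = 2.287 V.
I(R2) = V_A / R2 = 2.287/7.50 = 0.3049 mA.
(Check via current divider: I_total = 2.969 mA; share G_k/ΣG = 0.1027 → same result.)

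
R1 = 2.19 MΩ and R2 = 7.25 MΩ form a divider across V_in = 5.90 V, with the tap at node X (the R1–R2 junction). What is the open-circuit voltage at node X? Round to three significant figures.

With X open, the divider is unloaded: V_th = 5.90 × 7.25/9.440 = 4.531 V.

V_th ≈ 4.53 V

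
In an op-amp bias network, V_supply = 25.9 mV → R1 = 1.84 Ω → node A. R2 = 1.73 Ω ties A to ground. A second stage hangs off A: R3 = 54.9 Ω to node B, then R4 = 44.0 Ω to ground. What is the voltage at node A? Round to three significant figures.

The second stage (R3 + R4 = 98.90 Ω) loads node A in parallel with R2.
Effective lower resistance at A: R2 ‖ 98.90 = 1.700 Ω.
V_A = 25.9 × 1.700/(1.84 + 1.700) = 12.44 mV.

V_A ≈ 12.4 mV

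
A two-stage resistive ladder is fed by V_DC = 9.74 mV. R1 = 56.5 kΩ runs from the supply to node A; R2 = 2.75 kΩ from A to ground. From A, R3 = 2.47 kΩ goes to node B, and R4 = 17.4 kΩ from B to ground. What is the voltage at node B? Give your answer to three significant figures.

Node A sees R2 in parallel with the series input of stage 2, R3 + R4 = 19.87 kΩ.
Effective lower resistance at A: R2 ‖ 19.87 = 2.416 kΩ.
So V_A = 9.74 × 0.04100 = 0.3994 mV.
Then the unloaded second divider: V_B = V_A × R4/(R3+R4) = 0.3994 × 0.8757 = 0.3497 mV.

V_B ≈ 0.350 mV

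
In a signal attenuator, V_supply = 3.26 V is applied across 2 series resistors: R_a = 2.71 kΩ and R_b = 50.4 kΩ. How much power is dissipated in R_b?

P ≈ 0.190 mW

The common current is I = 3.26/53.11 = 0.06138 mA.
P = I²R = 0.003768 × 50.4 = 0.1899 mW.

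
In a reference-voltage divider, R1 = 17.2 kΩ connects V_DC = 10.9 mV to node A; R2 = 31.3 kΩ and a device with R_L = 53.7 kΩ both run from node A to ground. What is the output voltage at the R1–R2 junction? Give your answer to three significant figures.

V_out ≈ 5.83 mV

R2 ‖ R_L = (31.3 × 53.7)/(31.3 + 53.7) = 19.77 kΩ.
Then V_out = V_DC · R2'/(R1 + R2') = 10.9 × 19.77/36.97 = 5.829 mV.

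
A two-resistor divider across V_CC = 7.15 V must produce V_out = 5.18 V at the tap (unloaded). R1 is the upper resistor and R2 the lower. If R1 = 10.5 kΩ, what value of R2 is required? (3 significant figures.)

The divider ratio is R2/(R1+R2) = 5.18/7.15 = 0.7245.
Rearranging, R2 = R1·k/(1−k) = 10.5 × 2.629 = 27.61 kΩ.

R2 ≈ 27.6 kΩ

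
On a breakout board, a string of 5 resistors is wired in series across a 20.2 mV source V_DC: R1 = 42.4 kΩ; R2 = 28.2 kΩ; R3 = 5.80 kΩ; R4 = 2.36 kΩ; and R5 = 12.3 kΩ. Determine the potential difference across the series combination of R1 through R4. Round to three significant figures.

V ≈ 17.5 mV

Series total: ΣR = 42.4 + 28.2 + 5.80 + 2.36 + 12.3 = 91.06 kΩ.
R_{R1..R4} = 42.4 + 28.2 + 5.80 + 2.36 = 78.76 kΩ.
By the voltage-divider rule, V = 20.2 × 78.76/91.06 = 17.47 mV.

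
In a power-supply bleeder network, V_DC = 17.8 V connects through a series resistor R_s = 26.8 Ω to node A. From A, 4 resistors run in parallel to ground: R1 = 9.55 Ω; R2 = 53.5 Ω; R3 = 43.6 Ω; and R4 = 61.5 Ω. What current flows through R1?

Parallel bank: R_p = 1/(1/9.55 + 1/53.5 + 1/43.6 + 1/61.5) = 6.150 Ω.
V_A by voltage divider: V_A = 17.8 × 6.150/(26.8 + 6.150) = 3.322 V.
Branch current I = V_A/R1 = 3.322/9.55 = 0.3479 A.

I ≈ 0.348 A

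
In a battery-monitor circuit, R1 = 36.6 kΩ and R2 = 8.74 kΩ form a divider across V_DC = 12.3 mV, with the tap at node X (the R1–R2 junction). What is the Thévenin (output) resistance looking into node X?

With V_DC suppressed (replaced by a short), R_th = R1 ‖ R2 = (36.60 × 8.74)/(36.60 + 8.74) = 7.055 kΩ.

R_th ≈ 7.06 kΩ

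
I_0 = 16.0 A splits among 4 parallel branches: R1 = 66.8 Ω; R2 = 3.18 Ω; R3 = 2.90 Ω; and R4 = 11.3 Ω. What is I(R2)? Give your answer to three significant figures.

Conductances: ΣG = 1/66.8 + 1/3.18 + 1/2.90 + 1/11.3 = 0.7628 (1/Ω).
Current divider: I(R2) = I_0 · G_k/ΣG = 16.0 × (0.3145/0.7628) = 16.0 × 0.4123 = 6.596 A.

I ≈ 6.60 A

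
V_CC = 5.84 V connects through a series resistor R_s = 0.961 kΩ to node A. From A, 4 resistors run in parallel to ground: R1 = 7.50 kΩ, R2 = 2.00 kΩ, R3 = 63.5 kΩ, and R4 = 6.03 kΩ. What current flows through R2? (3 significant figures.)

Combine the parallel branches: R_p = (1/7.50 + 1/2.00 + 1/63.5 + 1/6.03)⁻¹ = 1.227 kΩ.
V_A = 5.84 × 1.227/2.188 = 3.275 V.
I(R2) = V_A / R2 = 3.275/2.00 = 1.638 mA.
(Check via current divider: I_total = 2.669 mA; share G_k/ΣG = 0.6136 → same result.)

I ≈ 1.64 mA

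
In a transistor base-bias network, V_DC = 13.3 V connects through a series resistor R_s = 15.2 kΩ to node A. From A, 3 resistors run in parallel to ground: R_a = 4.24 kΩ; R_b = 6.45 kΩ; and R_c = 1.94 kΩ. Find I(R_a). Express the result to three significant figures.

Combine the parallel branches: R_p = (1/4.24 + 1/6.45 + 1/1.94)⁻¹ = 1.103 kΩ.
Node voltage V_A = V_DC · R_p/(R_s + R_p) = 13.3 × 0.06767 = 0.9001 V.
Branch current I = V_A/R_a = 0.9001/4.24 = 0.2123 mA.

I ≈ 0.212 mA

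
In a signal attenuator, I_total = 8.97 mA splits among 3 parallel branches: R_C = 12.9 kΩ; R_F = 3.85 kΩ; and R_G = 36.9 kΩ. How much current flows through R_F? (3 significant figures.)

I ≈ 6.39 mA

Total conductance ΣG = 1/12.9 + 1/3.85 + 1/36.9 = 0.3644 (units of 1/kΩ).
By the current-divider rule, I = I_total · G_k/ΣG = 8.97 × 0.7129 = 6.394 mA.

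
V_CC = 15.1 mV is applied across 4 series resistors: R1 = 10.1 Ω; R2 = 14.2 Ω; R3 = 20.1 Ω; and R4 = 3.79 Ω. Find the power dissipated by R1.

P ≈ 0.992 µW

The common current is I = 15.1/48.19 = 0.3133 mA.
P = I²R = 0.09818 × 10.1 = 0.9917 µW.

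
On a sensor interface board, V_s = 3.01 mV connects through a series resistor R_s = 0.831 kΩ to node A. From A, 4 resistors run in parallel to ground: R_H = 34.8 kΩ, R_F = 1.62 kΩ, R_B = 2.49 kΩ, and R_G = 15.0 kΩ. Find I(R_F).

Combine the parallel branches: R_p = (1/34.8 + 1/1.62 + 1/2.49 + 1/15.0)⁻¹ = 0.8974 kΩ.
V_A by voltage divider: V_A = 3.01 × 0.8974/(0.831 + 0.8974) = 1.563 mV.
I(R_F) = V_A / R_F = 1.563/1.62 = 0.9647 µA.

I ≈ 0.965 µA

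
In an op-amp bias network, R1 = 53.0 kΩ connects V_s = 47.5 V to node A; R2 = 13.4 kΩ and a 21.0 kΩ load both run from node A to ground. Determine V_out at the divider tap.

V_out ≈ 6.35 V

R2 ‖ R_L = (13.4 × 21.0)/(13.4 + 21.0) = 8.180 kΩ.
Now apply the divider: V_out = 47.5 × 0.1337 = 6.351 V.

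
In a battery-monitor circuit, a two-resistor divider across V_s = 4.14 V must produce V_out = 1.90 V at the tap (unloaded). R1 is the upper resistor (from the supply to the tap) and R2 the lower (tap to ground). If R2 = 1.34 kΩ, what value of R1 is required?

The divider ratio is R2/(R1+R2) = 1.90/4.14 = 0.4589.
R1 = R2·(1/k − 1) = 1.34 × 1.179 = 1.580 kΩ.

R1 ≈ 1.58 kΩ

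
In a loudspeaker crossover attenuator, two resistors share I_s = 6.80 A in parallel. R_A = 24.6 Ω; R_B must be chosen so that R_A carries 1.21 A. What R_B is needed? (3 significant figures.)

R_B ≈ 5.32 Ω

The fraction through R_A equals R_B/(R_A+R_B).
With f = 0.1779, R_B = R_A · f/(1−f) = 24.6 × 0.2165 = 5.325 Ω.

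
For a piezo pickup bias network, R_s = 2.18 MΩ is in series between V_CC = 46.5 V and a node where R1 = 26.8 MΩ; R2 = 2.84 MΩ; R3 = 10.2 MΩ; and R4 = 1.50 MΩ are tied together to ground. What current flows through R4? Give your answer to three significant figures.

I ≈ 8.82 µA

Equivalent of the parallel group: R_p = 0.8665 MΩ.
V_A by voltage divider: V_A = 46.5 × 0.8665/(2.18 + 0.8665) = 13.23 V.
I(R4) = V_A / R4 = 13.23/1.50 = 8.817 µA.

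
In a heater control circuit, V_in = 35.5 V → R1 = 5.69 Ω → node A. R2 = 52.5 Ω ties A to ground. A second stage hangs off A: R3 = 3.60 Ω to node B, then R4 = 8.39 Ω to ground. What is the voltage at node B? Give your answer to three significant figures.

Node A sees R2 in parallel with the series input of stage 2, R3 + R4 = 11.99 Ω.
Effective lower resistance at A: R2 ‖ 11.99 = 9.761 Ω.
So V_A = 35.5 × 0.6317 = 22.43 V.
Then the unloaded second divider: V_B = V_A × R4/(R3+R4) = 22.43 × 0.6997 = 15.69 V.

V_B ≈ 15.7 V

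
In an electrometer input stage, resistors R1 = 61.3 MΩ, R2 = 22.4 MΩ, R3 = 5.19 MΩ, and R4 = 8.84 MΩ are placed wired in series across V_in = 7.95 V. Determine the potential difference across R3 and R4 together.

Series total: ΣR = 61.3 + 22.4 + 5.19 + 8.84 = 97.73 MΩ.
R_{R3..R4} = 5.19 + 8.84 = 14.03 MΩ.
V = V_in · R/ΣR = 7.95 × 0.1436 = 1.141 V.

V ≈ 1.14 V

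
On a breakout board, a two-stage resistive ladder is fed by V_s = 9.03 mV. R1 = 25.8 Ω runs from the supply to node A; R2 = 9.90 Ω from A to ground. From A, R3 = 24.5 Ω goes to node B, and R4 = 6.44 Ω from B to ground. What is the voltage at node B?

V_B ≈ 0.423 mV

Node A sees R2 in parallel with the series input of stage 2, R3 + R4 = 30.94 Ω.
R2 ‖ (R3+R4) = 7.500 Ω.
First divider: V_A = V_s · 7.500/(25.8 + 7.500) = 2.034 mV.
Then the unloaded second divider: V_B = V_A × R4/(R3+R4) = 2.034 × 0.2081 = 0.4233 mV.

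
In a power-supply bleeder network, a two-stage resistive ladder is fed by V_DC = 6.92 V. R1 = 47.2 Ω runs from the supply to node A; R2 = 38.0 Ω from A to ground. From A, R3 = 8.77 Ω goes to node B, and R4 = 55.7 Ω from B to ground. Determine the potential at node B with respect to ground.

The second stage (R3 + R4 = 64.47 Ω) loads node A in parallel with R2.
R2 ‖ (R3+R4) = 23.91 Ω.
So V_A = 6.92 × 0.3362 = 2.327 V.
V_B = V_A × 0.8640 = 2.010 V.

V_B ≈ 2.01 V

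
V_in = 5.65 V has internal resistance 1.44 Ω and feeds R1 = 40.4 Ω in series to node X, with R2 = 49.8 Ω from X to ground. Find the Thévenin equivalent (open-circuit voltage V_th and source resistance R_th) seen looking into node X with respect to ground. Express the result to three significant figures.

V_th ≈ 3.07 V, R_th ≈ 22.7 Ω

R1' = 1.44 + 40.4 = 41.84 Ω (source resistance + R1).
Open-circuit (no load on X): V_th = V_in · R2/(R1' + R2) = 5.65 × 49.8/(41.84 + 49.8) = 3.070 V.
Zeroing V_in shorts the top of R1' to ground, so R_th = R1' ‖ R2 = 22.74 Ω.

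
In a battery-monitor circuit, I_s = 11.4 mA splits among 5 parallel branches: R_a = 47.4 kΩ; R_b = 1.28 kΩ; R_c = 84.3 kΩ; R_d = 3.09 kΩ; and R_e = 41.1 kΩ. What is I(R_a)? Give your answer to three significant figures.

I ≈ 0.207 mA

Total conductance ΣG = 1/47.4 + 1/1.28 + 1/84.3 + 1/3.09 + 1/41.1 = 1.162 (units of 1/kΩ).
Current divider: I(R_a) = I_s · G_k/ΣG = 11.4 × (0.02110/1.162) = 11.4 × 0.01815 = 0.2069 mA.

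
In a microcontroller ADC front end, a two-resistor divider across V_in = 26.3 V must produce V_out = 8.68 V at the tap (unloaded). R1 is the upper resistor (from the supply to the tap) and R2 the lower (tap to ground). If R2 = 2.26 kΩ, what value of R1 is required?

R1 ≈ 4.59 kΩ

V_out/V_in = R2/(R1+R2) = 0.3300.
Rearranging, R1 = R2·(1−k)/k = 2.26 × 2.030 = 4.588 kΩ.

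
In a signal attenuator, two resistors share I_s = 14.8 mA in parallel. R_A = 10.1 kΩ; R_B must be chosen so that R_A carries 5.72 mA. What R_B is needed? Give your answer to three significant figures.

The fraction through R_A equals R_B/(R_A+R_B).
5.72/14.8 = R_B/(R_A + R_B) → R_B = R_A · (0.3865)/(1 − 0.3865) = 10.1 × 0.6300 = 6.363 kΩ.

R_B ≈ 6.36 kΩ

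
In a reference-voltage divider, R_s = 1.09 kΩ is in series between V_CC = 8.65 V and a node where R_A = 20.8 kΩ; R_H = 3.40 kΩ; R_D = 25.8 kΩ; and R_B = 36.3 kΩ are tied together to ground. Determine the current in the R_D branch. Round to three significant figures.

I ≈ 0.232 mA

Equivalent of the parallel group: R_p = 2.448 kΩ.
V_A by voltage divider: V_A = 8.65 × 2.448/(1.09 + 2.448) = 5.985 V.
Branch current I = V_A/R_D = 5.985/25.8 = 0.2320 mA.
(Check via current divider: I_total = 2.445 mA; share G_k/ΣG = 0.09488 → same result.)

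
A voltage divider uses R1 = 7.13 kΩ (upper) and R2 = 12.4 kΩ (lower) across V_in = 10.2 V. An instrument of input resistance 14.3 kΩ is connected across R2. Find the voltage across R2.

R2 ‖ R_L = (12.4 × 14.3)/(12.4 + 14.3) = 6.641 kΩ.
Now apply the divider: V_out = 10.2 × 0.4823 = 4.919 V.

V_out ≈ 4.92 V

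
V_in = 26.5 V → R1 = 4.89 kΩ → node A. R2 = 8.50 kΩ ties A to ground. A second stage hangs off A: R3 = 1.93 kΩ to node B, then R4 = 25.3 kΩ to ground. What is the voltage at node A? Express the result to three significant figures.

Looking into the second stage from A: R3 + R4 = 27.23 kΩ appears in parallel with R2.
Effective lower resistance at A: R2 ‖ 27.23 = 6.478 kΩ.
V_A = 26.5 × 6.478/(4.89 + 6.478) = 15.10 V.

V_A ≈ 15.1 V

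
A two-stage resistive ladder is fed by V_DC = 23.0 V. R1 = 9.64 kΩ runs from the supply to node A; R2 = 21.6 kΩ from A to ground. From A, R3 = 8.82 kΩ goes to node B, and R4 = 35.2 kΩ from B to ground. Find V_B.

Looking into the second stage from A: R3 + R4 = 44.02 kΩ appears in parallel with R2.
Effective lower resistance at A: R2 ‖ 44.02 = 14.49 kΩ.
First divider: V_A = V_DC · 14.49/(9.64 + 14.49) = 13.81 V.
Stage 2 is unloaded, so V_B = V_A · R4/(R3+R4) = 13.81 × 35.2/44.02 = 11.04 V.

V_B ≈ 11.0 V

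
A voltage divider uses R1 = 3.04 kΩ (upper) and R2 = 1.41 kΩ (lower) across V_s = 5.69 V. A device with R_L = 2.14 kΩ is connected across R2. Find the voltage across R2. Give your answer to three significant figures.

The load sits in parallel with R2, giving an effective lower resistance R2' = R2·R_L/(R2+R_L) = 0.8500 kΩ.
Then V_out = V_s · R2'/(R1 + R2') = 5.69 × 0.8500/3.890 = 1.243 V.

V_out ≈ 1.24 V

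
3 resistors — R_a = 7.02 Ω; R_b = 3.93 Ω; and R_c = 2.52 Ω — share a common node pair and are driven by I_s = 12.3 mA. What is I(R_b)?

ΣG = 1/7.02 + 1/3.93 + 1/2.52 = 0.7937.
By the current-divider rule, I = I_s · G_k/ΣG = 12.3 × 0.3206 = 3.943 mA.

I ≈ 3.94 mA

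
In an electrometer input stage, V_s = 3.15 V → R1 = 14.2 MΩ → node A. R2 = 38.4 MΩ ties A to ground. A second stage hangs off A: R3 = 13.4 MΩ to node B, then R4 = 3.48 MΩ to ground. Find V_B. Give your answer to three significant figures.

V_B ≈ 0.294 V

The second stage (R3 + R4 = 16.88 MΩ) loads node A in parallel with R2.
R2 ‖ (R3+R4) = 11.73 MΩ.
V_A = 3.15 × 11.73/(14.2 + 11.73) = 1.425 V.
Stage 2 is unloaded, so V_B = V_A · R4/(R3+R4) = 1.425 × 3.48/16.88 = 0.2937 V.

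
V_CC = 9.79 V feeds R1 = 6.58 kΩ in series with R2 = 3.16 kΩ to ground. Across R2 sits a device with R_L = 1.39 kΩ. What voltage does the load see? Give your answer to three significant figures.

First combine the lower leg with the load: R2 ‖ R_L = 0.9654 kΩ.
Now apply the divider: V_out = 9.79 × 0.1279 = 1.253 V.
(Unloaded it would be 3.18 V; the load pulls it down.)

V_out ≈ 1.25 V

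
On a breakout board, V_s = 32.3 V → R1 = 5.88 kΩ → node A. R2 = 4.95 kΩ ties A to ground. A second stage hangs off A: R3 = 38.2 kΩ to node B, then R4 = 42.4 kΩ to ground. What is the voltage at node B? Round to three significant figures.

The second stage (R3 + R4 = 80.60 kΩ) loads node A in parallel with R2.
R2 ‖ (R3+R4) = 4.664 kΩ.
V_A = 32.3 × 4.664/(5.88 + 4.664) = 14.29 V.
Stage 2 is unloaded, so V_B = V_A · R4/(R3+R4) = 14.29 × 42.4/80.60 = 7.516 V.

V_B ≈ 7.52 V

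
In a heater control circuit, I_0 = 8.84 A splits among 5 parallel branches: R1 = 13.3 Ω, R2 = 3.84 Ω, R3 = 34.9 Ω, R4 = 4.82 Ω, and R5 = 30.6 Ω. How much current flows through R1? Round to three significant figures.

Conductances: ΣG = 1/13.3 + 1/3.84 + 1/34.9 + 1/4.82 + 1/30.6 = 0.6044 (1/Ω).
R1 takes the fraction G_k/ΣG = 0.07519/0.6044 = 0.1244, so I = 8.84 × 0.1244 = 1.100 A.

I ≈ 1.10 A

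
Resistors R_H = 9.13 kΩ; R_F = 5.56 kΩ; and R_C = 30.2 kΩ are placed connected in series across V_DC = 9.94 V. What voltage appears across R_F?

V ≈ 1.23 V

Total series resistance ΣR = 9.13 + 5.56 + 30.2 = 44.89 kΩ.
By the voltage-divider rule, V = 9.94 × 5.560/44.89 = 1.231 V.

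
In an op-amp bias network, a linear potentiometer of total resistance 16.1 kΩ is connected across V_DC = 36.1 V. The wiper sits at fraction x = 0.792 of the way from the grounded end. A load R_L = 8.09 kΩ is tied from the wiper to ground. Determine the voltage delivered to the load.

The pot divides into 3.349 kΩ above the wiper and 12.75 kΩ below.
R_L loads the lower segment: effective lower R = 4.950 kΩ.
V_out = 36.1 × 4.950/(3.349 + 4.950) = 21.53 V.
(Unloaded: V_out = x·V_DC = 28.6 V.)

V_out ≈ 21.5 V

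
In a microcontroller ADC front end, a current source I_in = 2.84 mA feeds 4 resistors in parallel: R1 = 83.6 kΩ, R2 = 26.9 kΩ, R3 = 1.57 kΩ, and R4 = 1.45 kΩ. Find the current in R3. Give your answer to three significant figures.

I ≈ 1.31 mA

ΣG = 1/83.6 + 1/26.9 + 1/1.57 + 1/1.45 = 1.376.
R3 takes the fraction G_k/ΣG = 0.6369/1.376 = 0.4630, so I = 2.84 × 0.4630 = 1.315 mA.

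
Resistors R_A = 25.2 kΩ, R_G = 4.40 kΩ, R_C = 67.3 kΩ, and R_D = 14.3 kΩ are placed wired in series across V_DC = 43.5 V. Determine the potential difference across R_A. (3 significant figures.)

Series total: ΣR = 25.2 + 4.40 + 67.3 + 14.3 = 111.2 kΩ.
Voltage divider: V = V_DC · (25.20 / 111.2) = 43.5 × 0.2266 = 9.858 V.

V ≈ 9.86 V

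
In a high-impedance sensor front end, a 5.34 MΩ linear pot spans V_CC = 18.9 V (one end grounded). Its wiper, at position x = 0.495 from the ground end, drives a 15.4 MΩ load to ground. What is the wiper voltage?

V_out ≈ 8.61 V

Split the track: R_lower = x·R_p = 2.643 MΩ, R_upper = (1−x)·R_p = 2.697 MΩ.
R_L loads the lower segment: effective lower R = 2.256 MΩ.
V_out = 18.9 × 2.256/(2.697 + 2.256) = 8.609 V.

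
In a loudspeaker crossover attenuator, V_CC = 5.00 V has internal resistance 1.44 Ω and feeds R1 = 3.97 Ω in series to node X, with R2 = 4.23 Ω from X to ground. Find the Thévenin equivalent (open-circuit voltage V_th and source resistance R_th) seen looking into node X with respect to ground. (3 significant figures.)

R1' = 1.44 + 3.97 = 5.410 Ω (source resistance + R1).
Open-circuit (no load on X): V_th = V_CC · R2/(R1' + R2) = 5.00 × 4.23/(5.410 + 4.23) = 2.194 V.
Looking into X with the source shorted: R_th = R1'·R2/(R1'+R2) = 5.410 × 4.23/9.640 = 2.374 Ω.

V_th ≈ 2.19 V, R_th ≈ 2.37 Ω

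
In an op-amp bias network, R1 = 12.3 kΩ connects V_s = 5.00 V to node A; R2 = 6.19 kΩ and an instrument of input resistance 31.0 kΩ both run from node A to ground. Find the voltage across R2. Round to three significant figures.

First combine the lower leg with the load: R2 ‖ R_L = 5.160 kΩ.
Now apply the divider: V_out = 5.00 × 0.2955 = 1.478 V.

V_out ≈ 1.48 V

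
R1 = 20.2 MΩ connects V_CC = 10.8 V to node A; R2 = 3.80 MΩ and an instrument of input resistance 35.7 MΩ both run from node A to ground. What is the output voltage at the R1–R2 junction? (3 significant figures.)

R2 ‖ R_L = (3.80 × 35.7)/(3.80 + 35.7) = 3.434 MΩ.
Then V_out = V_CC · R2'/(R1 + R2') = 10.8 × 3.434/23.63 = 1.569 V.
(Unloaded it would be 1.71 V; the load pulls it down.)

V_out ≈ 1.57 V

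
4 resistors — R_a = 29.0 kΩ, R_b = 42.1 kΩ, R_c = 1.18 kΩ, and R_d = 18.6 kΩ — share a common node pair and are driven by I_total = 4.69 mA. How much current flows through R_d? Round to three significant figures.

ΣG = 1/29.0 + 1/42.1 + 1/1.18 + 1/18.6 = 0.9595.
R_d takes the fraction G_k/ΣG = 0.05376/0.9595 = 0.05604, so I = 4.69 × 0.05604 = 0.2628 mA.

I ≈ 0.263 mA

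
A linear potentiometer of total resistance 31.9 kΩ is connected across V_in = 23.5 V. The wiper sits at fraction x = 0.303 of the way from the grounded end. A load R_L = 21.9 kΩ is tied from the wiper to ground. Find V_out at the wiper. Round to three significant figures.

Lower segment x·R_p = 9.666 kΩ; upper segment (1−x)·R_p = 22.23 kΩ.
(x·R_p) ‖ R_L = 6.706 kΩ.
Then V_out = V_in · 6.706/(22.23 + 6.706) = 5.445 V.

V_out ≈ 5.45 V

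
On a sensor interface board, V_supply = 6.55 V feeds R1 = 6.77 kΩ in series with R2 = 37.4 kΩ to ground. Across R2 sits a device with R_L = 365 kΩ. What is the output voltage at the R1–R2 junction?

First combine the lower leg with the load: R2 ‖ R_L = 33.92 kΩ.
Voltage divider with the loaded lower leg: V_out = 6.55 × 33.92/(6.77 + 33.92) = 6.55 × 0.8336 = 5.460 V.
(Unloaded it would be 5.55 V; the load pulls it down.)

V_out ≈ 5.46 V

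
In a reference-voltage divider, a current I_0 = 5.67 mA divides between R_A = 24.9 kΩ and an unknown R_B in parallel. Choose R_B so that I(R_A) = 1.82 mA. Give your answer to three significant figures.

R_B ≈ 11.8 kΩ

The fraction through R_A equals R_B/(R_A+R_B).
1.82/5.67 = R_B/(R_A + R_B) → R_B = R_A · (0.3210)/(1 − 0.3210) = 24.9 × 0.4727 = 11.77 kΩ.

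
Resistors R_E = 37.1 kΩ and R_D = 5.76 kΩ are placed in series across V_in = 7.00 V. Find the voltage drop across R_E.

V ≈ 6.06 V

Total series resistance ΣR = 37.1 + 5.76 = 42.86 kΩ.
Voltage divider: V = V_in · (37.10 / 42.86) = 7.00 × 0.8656 = 6.059 V.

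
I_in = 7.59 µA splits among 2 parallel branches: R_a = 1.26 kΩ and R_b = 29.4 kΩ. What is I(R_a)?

With just two branches, the current splits inversely with resistance.
So I = 7.59 × 29.4/30.66 = 7.278 µA.

I ≈ 7.28 µA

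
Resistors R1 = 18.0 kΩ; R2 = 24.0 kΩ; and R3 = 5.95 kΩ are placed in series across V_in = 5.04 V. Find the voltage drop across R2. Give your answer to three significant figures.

ΣR = 18.0 + 24.0 + 5.95 = 47.95 kΩ.
V = V_in · R/ΣR = 5.04 × 0.5005 = 2.523 V.

V ≈ 2.52 V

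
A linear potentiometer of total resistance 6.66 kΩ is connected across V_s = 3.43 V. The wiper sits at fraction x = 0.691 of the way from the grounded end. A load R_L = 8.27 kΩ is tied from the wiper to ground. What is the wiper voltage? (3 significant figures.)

V_out ≈ 2.02 V

Split the track: R_lower = x·R_p = 4.602 kΩ, R_upper = (1−x)·R_p = 2.058 kΩ.
R_L loads the lower segment: effective lower R = 2.957 kΩ.
Loaded-divider output: V_out = 3.43 × 0.5896 = 2.022 V.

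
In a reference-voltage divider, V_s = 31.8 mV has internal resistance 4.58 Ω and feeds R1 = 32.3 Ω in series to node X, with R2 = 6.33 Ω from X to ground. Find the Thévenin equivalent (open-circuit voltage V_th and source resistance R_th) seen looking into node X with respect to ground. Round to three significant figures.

V_th ≈ 4.66 mV, R_th ≈ 5.40 Ω

R1' = 4.58 + 32.3 = 36.88 Ω (source resistance + R1).
V_th is the unloaded tap voltage: V_s · R2/(R1'+R2) = 31.8 × 0.1465 = 4.659 mV.
Looking into X with the source shorted: R_th = R1'·R2/(R1'+R2) = 36.88 × 6.33/43.21 = 5.403 Ω.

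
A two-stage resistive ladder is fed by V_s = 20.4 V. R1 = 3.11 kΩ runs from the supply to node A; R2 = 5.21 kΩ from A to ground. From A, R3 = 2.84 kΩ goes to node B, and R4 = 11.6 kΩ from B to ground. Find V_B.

Node A sees R2 in parallel with the series input of stage 2, R3 + R4 = 14.44 kΩ.
Effective lower resistance at A: R2 ‖ 14.44 = 3.829 kΩ.
V_A = 20.4 × 3.829/(3.11 + 3.829) = 11.26 V.
Then the unloaded second divider: V_B = V_A × R4/(R3+R4) = 11.26 × 0.8033 = 9.043 V.

V_B ≈ 9.04 V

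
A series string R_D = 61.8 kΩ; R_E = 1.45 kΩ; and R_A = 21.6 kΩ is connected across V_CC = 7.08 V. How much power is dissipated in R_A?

Series current I = V_CC/ΣR = 7.08/84.85 = 0.08344 mA.
P(R_A) = I²·R_A = (0.08344)² × 21.6 = 0.1504 mW.

P ≈ 0.150 mW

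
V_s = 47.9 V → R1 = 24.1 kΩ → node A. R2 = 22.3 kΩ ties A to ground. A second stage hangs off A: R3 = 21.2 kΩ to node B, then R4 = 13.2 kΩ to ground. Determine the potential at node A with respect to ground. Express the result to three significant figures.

V_A ≈ 17.2 V

Looking into the second stage from A: R3 + R4 = 34.40 kΩ appears in parallel with R2.
Effective lower resistance at A: R2 ‖ 34.40 = 13.53 kΩ.
First divider: V_A = V_s · 13.53/(24.1 + 13.53) = 17.22 V.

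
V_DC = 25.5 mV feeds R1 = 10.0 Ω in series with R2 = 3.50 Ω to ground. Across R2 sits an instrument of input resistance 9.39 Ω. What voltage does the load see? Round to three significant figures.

V_out ≈ 5.18 mV

The load sits in parallel with R2, giving an effective lower resistance R2' = R2·R_L/(R2+R_L) = 2.550 Ω.
Now apply the divider: V_out = 25.5 × 0.2032 = 5.181 mV.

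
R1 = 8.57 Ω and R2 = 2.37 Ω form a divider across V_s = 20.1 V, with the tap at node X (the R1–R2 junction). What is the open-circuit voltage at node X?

With X open, the divider is unloaded: V_th = 20.1 × 2.37/10.94 = 4.354 V.

V_th ≈ 4.35 V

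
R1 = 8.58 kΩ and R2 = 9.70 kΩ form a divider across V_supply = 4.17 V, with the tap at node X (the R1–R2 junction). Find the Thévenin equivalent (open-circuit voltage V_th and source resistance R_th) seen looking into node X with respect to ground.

V_th is the unloaded tap voltage: V_supply · R2/(R1+R2) = 4.17 × 0.5306 = 2.213 V.
Zeroing V_supply shorts the top of R1 to ground, so R_th = R1 ‖ R2 = 4.553 kΩ.

V_th ≈ 2.21 V, R_th ≈ 4.55 kΩ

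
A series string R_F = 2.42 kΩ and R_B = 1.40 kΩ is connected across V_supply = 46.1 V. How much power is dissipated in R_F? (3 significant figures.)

Series current I = V_supply/ΣR = 46.1/3.820 = 12.07 mA.
P(R_F) = I²·R_F = (12.07)² × 2.42 = 352.4 mW.

P ≈ 352 mW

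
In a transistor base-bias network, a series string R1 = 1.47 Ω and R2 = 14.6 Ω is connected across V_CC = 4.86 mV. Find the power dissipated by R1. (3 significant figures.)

The common current is I = 4.86/16.07 = 0.3024 mA.
P(R1) = I²·R1 = (0.3024)² × 1.47 = 0.1344 µW.

P ≈ 0.134 µW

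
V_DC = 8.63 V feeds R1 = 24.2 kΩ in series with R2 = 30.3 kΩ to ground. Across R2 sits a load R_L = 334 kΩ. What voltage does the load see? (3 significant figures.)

V_out ≈ 4.61 V

R2 ‖ R_L = (30.3 × 334)/(30.3 + 334) = 27.78 kΩ.
Then V_out = V_DC · R2'/(R1 + R2') = 8.63 × 27.78/51.98 = 4.612 V.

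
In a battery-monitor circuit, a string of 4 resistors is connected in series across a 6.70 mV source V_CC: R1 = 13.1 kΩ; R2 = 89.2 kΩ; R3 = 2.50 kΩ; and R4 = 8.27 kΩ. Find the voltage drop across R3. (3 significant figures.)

ΣR = 13.1 + 89.2 + 2.50 + 8.27 = 113.1 kΩ.
V = V_CC · R/ΣR = 6.70 × 0.02211 = 0.1481 mV.

V ≈ 0.148 mV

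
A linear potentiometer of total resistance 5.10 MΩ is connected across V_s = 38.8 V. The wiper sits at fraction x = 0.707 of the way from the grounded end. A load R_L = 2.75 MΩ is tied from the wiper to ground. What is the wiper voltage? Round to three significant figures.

The pot divides into 1.494 MΩ above the wiper and 3.606 MΩ below.
Lower segment in parallel with the load: 3.606 ‖ 2.75 = 1.560 MΩ.
Loaded-divider output: V_out = 38.8 × 0.5108 = 19.82 V.
(Unloaded: V_out = x·V_s = 27.4 V.)

V_out ≈ 19.8 V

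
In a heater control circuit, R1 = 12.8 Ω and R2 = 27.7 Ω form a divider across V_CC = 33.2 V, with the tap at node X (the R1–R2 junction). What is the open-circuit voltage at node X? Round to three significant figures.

V_th ≈ 22.7 V

With X open, the divider is unloaded: V_th = 33.2 × 27.7/40.50 = 22.71 V.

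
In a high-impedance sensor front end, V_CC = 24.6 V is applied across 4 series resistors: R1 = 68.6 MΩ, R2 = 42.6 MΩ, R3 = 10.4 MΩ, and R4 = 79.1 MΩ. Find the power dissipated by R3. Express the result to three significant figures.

ΣR = 200.7 MΩ → I = 24.6/200.7 = 0.1226 µA.
P = I²R = 0.01502 × 10.4 = 0.1562 µW.

P ≈ 0.156 µW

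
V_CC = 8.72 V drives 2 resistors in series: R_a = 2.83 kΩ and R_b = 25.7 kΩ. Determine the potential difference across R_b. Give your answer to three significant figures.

ΣR = 2.83 + 25.7 = 28.53 kΩ.
By the voltage-divider rule, V = 8.72 × 25.70/28.53 = 7.855 V.

V ≈ 7.86 V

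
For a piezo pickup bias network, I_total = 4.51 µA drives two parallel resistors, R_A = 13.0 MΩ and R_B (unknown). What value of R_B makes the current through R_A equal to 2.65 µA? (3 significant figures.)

R_B ≈ 18.5 MΩ

In a two-way split, I_A/I_total = R_B/(R_A + R_B).
With f = 0.5876, R_B = R_A · f/(1−f) = 13.0 × 1.425 = 18.52 MΩ.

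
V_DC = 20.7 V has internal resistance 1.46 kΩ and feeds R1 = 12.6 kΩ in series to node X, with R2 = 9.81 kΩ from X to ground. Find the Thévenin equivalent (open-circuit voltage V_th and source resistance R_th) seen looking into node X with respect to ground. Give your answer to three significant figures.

V_th ≈ 8.51 V, R_th ≈ 5.78 kΩ

R1' = 1.46 + 12.6 = 14.06 kΩ (source resistance + R1).
V_th is the unloaded tap voltage: V_DC · R2/(R1'+R2) = 20.7 × 0.4110 = 8.507 V.
With V_DC suppressed (replaced by a short), R_th = R1' ‖ R2 = (14.06 × 9.81)/(14.06 + 9.81) = 5.778 kΩ.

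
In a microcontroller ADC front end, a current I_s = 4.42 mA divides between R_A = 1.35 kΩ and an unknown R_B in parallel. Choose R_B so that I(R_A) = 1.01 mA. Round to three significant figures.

In a two-way split, I_A/I_s = R_B/(R_A + R_B).
With f = 0.2285, R_B = R_A · f/(1−f) = 1.35 × 0.2962 = 0.3999 kΩ.

R_B ≈ 0.400 kΩ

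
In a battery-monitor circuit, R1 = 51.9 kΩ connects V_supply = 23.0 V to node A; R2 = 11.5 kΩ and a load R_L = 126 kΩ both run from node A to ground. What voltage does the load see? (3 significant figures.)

R2 ‖ R_L = (11.5 × 126)/(11.5 + 126) = 10.54 kΩ.
Voltage divider with the loaded lower leg: V_out = 23.0 × 10.54/(51.9 + 10.54) = 23.0 × 0.1688 = 3.882 V.

V_out ≈ 3.88 V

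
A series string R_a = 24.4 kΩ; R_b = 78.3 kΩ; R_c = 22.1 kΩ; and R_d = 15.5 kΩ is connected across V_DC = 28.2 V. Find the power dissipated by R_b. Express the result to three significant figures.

The common current is I = 28.2/140.3 = 0.2010 mA.
P(R_b) = I²·R_b = (0.2010)² × 78.3 = 3.163 mW.

P ≈ 3.16 mW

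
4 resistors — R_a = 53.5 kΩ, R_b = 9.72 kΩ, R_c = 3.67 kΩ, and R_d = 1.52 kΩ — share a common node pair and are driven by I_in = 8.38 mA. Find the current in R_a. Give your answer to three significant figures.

I ≈ 0.149 mA

Total conductance ΣG = 1/53.5 + 1/9.72 + 1/3.67 + 1/1.52 = 1.052 (units of 1/kΩ).
By the current-divider rule, I = I_in · G_k/ΣG = 8.38 × 0.01777 = 0.1489 mA.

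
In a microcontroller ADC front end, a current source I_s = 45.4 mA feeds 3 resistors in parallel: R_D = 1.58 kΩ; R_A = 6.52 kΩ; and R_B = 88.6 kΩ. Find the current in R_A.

I ≈ 8.73 mA

Conductances: ΣG = 1/1.58 + 1/6.52 + 1/88.6 = 0.7976 (1/kΩ).
By the current-divider rule, I = I_s · G_k/ΣG = 45.4 × 0.1923 = 8.730 mA.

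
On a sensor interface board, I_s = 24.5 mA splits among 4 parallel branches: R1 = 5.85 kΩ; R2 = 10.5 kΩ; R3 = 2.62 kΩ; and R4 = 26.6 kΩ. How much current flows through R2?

Total conductance ΣG = 1/5.85 + 1/10.5 + 1/2.62 + 1/26.6 = 0.6855 (units of 1/kΩ).
By the current-divider rule, I = I_s · G_k/ΣG = 24.5 × 0.1389 = 3.404 mA.

I ≈ 3.40 mA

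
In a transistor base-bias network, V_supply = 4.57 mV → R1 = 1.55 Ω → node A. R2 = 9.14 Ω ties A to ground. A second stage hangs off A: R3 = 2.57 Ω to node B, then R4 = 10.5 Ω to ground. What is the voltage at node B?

V_B ≈ 2.85 mV

The second stage (R3 + R4 = 13.07 Ω) loads node A in parallel with R2.
R2 ‖ (R3+R4) = 5.379 Ω.
V_A = 4.57 × 5.379/(1.55 + 5.379) = 3.548 mV.
V_B = V_A × 0.8034 = 2.850 mV.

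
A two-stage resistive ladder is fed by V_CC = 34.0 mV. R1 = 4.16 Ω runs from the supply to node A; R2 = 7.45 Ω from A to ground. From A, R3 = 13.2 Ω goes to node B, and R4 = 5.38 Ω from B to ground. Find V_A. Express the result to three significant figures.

V_A ≈ 19.1 mV

The second stage (R3 + R4 = 18.58 Ω) loads node A in parallel with R2.
Effective lower resistance at A: R2 ‖ 18.58 = 5.318 Ω.
V_A = 34.0 × 5.318/(4.16 + 5.318) = 19.08 mV.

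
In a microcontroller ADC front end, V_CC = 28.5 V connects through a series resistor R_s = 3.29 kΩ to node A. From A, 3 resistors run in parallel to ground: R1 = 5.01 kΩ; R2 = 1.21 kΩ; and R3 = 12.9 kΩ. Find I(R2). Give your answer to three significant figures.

Combine the parallel branches: R_p = (1/5.01 + 1/1.21 + 1/12.9)⁻¹ = 0.9062 kΩ.
V_A by voltage divider: V_A = 28.5 × 0.9062/(3.29 + 0.9062) = 6.155 V.
Branch current I = V_A/R2 = 6.155/1.21 = 5.086 mA.

I ≈ 5.09 mA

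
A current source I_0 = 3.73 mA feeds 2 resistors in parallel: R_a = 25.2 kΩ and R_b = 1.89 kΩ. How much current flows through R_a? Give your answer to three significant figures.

I ≈ 0.260 mA

With just two branches, the current splits inversely with resistance.
So I = 3.73 × 1.89/27.09 = 0.2602 mA.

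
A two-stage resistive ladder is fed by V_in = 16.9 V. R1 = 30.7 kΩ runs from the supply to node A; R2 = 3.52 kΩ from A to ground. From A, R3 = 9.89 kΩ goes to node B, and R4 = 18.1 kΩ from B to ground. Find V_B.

V_B ≈ 1.01 V

The second stage (R3 + R4 = 27.99 kΩ) loads node A in parallel with R2.
R2 ‖ (R3+R4) = 3.127 kΩ.
So V_A = 16.9 × 0.09244 = 1.562 V.
V_B = V_A × 0.6467 = 1.010 V.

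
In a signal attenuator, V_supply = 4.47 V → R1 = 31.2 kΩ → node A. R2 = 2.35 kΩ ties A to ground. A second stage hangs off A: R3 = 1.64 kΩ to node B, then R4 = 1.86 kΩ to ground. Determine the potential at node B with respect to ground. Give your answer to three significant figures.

V_B ≈ 0.102 V

Node A sees R2 in parallel with the series input of stage 2, R3 + R4 = 3.500 kΩ.
Effective lower resistance at A: R2 ‖ 3.500 = 1.406 kΩ.
First divider: V_A = V_supply · 1.406/(31.2 + 1.406) = 0.1927 V.
V_B = V_A × 0.5314 = 0.1024 V.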